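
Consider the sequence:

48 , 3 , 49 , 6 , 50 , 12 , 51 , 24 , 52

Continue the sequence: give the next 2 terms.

48, 53

The terms cycle through 2 interleaved subsequences.
Subsequence A: 48, 49, 50, 51, 52. Linear: a_n = 47 + n.
Subsequence B: 3, 6, 12, 24. Multiplying by 2 each time.
The 10th slot belongs to subsequence B; its 5th term is 48.
Position 11 → subsequence A, term 6 = 53.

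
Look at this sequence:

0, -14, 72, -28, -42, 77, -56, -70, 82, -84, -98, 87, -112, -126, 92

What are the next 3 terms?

The slot pattern repeats as AAB (period 3), so there are 2 interleaved tracks.
Subsequence A is 0, -14, -28, -42, -56, -70, -84, -98, -112, -126, which is arithmetic, step −14.
Subsequence B is 72, 77, 82, 87, 92, which is arithmetic, step +5.
Term 16 comes from subsequence A (its 11th entry): -140.
Position 17 → subsequence A, term 12 = -154.
The 18th slot belongs to subsequence B; its 6th term is 97.

-140, -154, 97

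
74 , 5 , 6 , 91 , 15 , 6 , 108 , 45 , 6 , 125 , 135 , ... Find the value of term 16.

159

Taking every 3rd term gives 3 separate tracks.
Stream A: 74, 91, 108, 125 — arithmetic, step +17.
Stream B: 5, 15, 45, 135 — multiplying by 3 each time.
Stream C: 6, 6, 6 — constant 6.
The 16th slot belongs to stream A; its 6th term is 159.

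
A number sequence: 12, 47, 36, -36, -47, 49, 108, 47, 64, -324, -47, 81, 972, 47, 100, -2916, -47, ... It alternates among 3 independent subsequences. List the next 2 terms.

Split by position mod 3 into 3 tracks.
Track A = 12, -36, 108, -324, 972, -2916: geometric with ratio -3.
Track B = 47, -47, 47, -47, 47, -47: oscillating between 47 and -47.
Track C = 36, 49, 64, 81, 100: the squares 6², 7², 8², ….
The 18th slot belongs to track C; its 6th term is 121.
The 19th slot belongs to track A; its 7th term is 8748.

121, 8748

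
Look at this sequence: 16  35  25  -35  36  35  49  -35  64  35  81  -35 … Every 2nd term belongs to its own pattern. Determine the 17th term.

Taking every 2nd term gives 2 separate tracks.
Subsequence A: 16, 25, 36, 49, 64, 81 — the squares 4², 5², 6², ….
Subsequence B: 35, -35, 35, -35, 35, -35 — oscillating between 35 and -35.
Term 17 comes from subsequence A (its 9th entry): 144.

144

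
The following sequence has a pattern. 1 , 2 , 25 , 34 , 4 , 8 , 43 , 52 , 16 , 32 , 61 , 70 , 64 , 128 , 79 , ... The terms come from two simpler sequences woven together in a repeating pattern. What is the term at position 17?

Positions follow the repeating pattern AABB; grouping by letter gives 2 tracks.
Track A: 1, 2, 4, 8, 16, 32, 64, 128 (successive powers of 2).
Track B: 25, 34, 43, 52, 61, 70, 79 (adding 9 each time).
Position 17 falls in track A as its term 9, giving 256.

256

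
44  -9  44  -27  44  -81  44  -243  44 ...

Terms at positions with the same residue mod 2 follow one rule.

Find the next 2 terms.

-729, 44

Positions 1, 3, 5, … form one subsequence and positions 2, 4, 6, … form another.
Stream A is 44, 44, 44, 44, 44, which is the constant sequence 44.
Stream B is -9, -27, -81, -243, which is multiplying by 3 each time.
Position 10 → stream B, term 5 = -729.
Position 11 falls in stream A as its term 6, giving 44.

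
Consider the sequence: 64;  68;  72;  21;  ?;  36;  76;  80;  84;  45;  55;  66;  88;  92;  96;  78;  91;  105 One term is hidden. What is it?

28

The slot pattern repeats as AAABBB (period 6), so there are 2 interleaved tracks.
Subsequence A: 64, 68, 72, 76, 80, 84, 88, 92, 96. Linear: a_n = 60 + 4·n.
Subsequence B: 21, ?, 36, 45, 55, 66, 78, 91, 105. Triangular numbers starting at T_6.
Filling subsequence B at index 2 by its rule yields 28.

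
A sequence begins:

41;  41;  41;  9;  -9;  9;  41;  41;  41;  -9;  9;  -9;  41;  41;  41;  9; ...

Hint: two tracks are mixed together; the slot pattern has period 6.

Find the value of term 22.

-9

Positions follow the repeating pattern AAABBB; grouping by letter gives 2 tracks.
Subsequence A = 41, 41, 41, 41, 41, 41, 41, 41, 41: the constant sequence 41.
Subsequence B = 9, -9, 9, -9, 9, -9, 9: oscillating between 9 and -9.
Position 22 falls in subsequence B as its term 10, giving -9.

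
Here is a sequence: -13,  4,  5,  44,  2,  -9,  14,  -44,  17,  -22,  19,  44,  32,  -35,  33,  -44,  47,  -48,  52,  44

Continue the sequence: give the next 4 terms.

62, -61, 85, -44

Split by position mod 4 into 4 tracks.
Track A: -13, 2, 17, 32, 47 — adding 15 each time.
Track B: 4, -9, -22, -35, -48 — subtracting 13 each time.
Track C: 5, 14, 19, 33, 52 — each term equals the sum of the previous two.
Track D: 44, -44, 44, -44, 44 — alternating ±44.
Position 21 → track A, term 6 = 62.
Position 22 → track B, term 6 = -61.
Position 23 → track C, term 6 = 85.
The 24th slot belongs to track D; its 6th term is -44.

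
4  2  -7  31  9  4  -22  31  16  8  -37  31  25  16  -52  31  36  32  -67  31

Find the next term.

49

Taking every 4th term gives 4 separate tracks.
Track A: 4, 9, 16, 25, 36 — the squares 2², 3², 4², ….
Track B: 2, 4, 8, 16, 32 — successive powers of 2.
Track C: -7, -22, -37, -52, -67 — subtracting 15 each time.
Track D: 31, 31, 31, 31, 31 — always 31.
The 21st slot belongs to track A; its 6th term is 49.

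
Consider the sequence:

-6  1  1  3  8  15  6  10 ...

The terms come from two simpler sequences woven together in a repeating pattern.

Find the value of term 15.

28

Reading positions in blocks of 4 reveals the pattern AABB — 2 tracks woven together.
Track A: -6, 1, 8, 15 — adding 7 each time.
Track B: 1, 3, 6, 10 — the triangular numbers T_1, T_2, ….
Position 15 falls in track B as its term 7, giving 28.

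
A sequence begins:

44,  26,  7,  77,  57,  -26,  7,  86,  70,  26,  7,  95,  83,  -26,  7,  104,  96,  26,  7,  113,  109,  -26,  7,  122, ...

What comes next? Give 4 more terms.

122, 26, 7, 131

Split by position mod 4 into 4 tracks.
Subsequence A = 44, 57, 70, 83, 96, 109: arithmetic, step +13.
Subsequence B = 26, -26, 26, -26, 26, -26: the oscillation 26·(−1)^(n+1).
Subsequence C = 7, 7, 7, 7, 7, 7: the constant sequence 7.
Subsequence D = 77, 86, 95, 104, 113, 122: adding 9 each time.
Position 25 falls in subsequence A as its term 7, giving 122.
Position 26 → subsequence B, term 7 = 26.
Position 27 → subsequence C, term 7 = 7.
Term 28 comes from subsequence D (its 7th entry): 131.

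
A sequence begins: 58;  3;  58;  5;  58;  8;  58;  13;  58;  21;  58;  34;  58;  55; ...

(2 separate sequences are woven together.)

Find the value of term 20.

Odd-indexed and even-indexed terms follow separate rules.
Track A = 58, 58, 58, 58, 58, 58, 58: constant 58.
Track B = 3, 5, 8, 13, 21, 34, 55: a Fibonacci-like recurrence a_n = a_{n-1} + a_{n-2}.
Position 20 falls in track B as its term 10, giving 233.

233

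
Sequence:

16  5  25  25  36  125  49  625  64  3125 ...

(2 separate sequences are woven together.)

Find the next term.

Taking every 2nd term gives 2 separate tracks.
Stream A: 16, 25, 36, 49, 64 (consecutive squares n² from n = 4).
Stream B: 5, 25, 125, 625, 3125 (successive powers of 5).
Position 11 → stream A, term 6 = 81.

81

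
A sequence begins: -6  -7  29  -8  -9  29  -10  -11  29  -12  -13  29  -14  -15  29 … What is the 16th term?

The slot pattern repeats as AAB (period 3), so there are 2 interleaved tracks.
Stream A: -6, -7, -8, -9, -10, -11, -12, -13, -14, -15. Arithmetic with common difference −1.
Stream B: 29, 29, 29, 29, 29. Constant 29.
Position 16 falls in stream A as its term 11, giving -16.

-16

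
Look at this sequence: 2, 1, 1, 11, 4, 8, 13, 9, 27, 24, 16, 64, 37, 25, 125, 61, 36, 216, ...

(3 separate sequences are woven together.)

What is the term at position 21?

343

The terms cycle through 3 interleaved subsequences.
Stream A: 2, 11, 13, 24, 37, 61 — a Fibonacci-like recurrence a_n = a_{n-1} + a_{n-2}.
Stream B: 1, 4, 9, 16, 25, 36 — the squares 1², 2², 3², ….
Stream C: 1, 8, 27, 64, 125, 216 — perfect cubes starting at 1³.
Term 21 comes from stream C (its 7th entry): 343.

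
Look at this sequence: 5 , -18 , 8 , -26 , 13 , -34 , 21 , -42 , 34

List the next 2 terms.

-50, 55

The terms cycle through 2 interleaved subsequences.
Track A: 5, 8, 13, 21, 34. A Fibonacci-like recurrence a_n = a_{n-1} + a_{n-2}.
Track B: -18, -26, -34, -42. Arithmetic, step −8.
The 10th slot belongs to track B; its 5th term is -50.
The 11th slot belongs to track A; its 6th term is 55.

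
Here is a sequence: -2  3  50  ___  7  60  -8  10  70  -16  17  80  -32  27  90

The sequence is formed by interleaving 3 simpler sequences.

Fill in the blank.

The terms cycle through 3 interleaved subsequences.
Subsequence A: -2, ?, -8, -16, -32 — a geometric progression (common ratio 2).
Subsequence B: 3, 7, 10, 17, 27 — Fibonacci-style (each term is the sum of the two before it).
Subsequence C: 50, 60, 70, 80, 90 — arithmetic, step +10.
The gap is subsequence A's term 2; the rule gives -4.

-4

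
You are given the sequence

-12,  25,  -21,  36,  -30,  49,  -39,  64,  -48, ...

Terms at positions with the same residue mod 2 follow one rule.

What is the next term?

Split by position mod 2 into 2 tracks.
Track A: -12, -21, -30, -39, -48 (arithmetic, step −9).
Track B: 25, 36, 49, 64 (perfect squares starting at 5²).
Position 10 → track B, term 5 = 81.

81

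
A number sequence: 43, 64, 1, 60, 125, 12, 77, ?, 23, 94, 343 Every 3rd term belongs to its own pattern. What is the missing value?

Split by position mod 3 into 3 tracks.
Stream A: 43, 60, 77, 94. Arithmetic with common difference +17.
Stream B: 64, 125, ?, 343. Perfect cubes starting at 4³.
Stream C: 1, 12, 23. Arithmetic, step +11.
Stream B's pattern makes the blank 216.

216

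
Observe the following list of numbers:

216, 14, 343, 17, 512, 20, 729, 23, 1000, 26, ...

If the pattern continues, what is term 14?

32

The terms cycle through 2 interleaved subsequences.
Stream A = 216, 343, 512, 729, 1000: perfect cubes starting at 6³.
Stream B = 14, 17, 20, 23, 26: adding 3 each time.
The 14th slot belongs to stream B; its 7th term is 32.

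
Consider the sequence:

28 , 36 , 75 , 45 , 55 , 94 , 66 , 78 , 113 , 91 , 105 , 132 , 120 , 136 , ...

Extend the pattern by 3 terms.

Positions follow the repeating pattern AAB; grouping by letter gives 2 tracks.
Stream A: 28, 36, 45, 55, 66, 78, 91, 105, 120, 136. The triangular numbers T_7, T_8, ….
Stream B: 75, 94, 113, 132. Linear: a_n = 56 + 19·n.
Term 15 comes from stream B (its 5th entry): 151.
Term 16 comes from stream A (its 11th entry): 153.
Term 17 comes from stream A (its 12th entry): 171.

151, 153, 171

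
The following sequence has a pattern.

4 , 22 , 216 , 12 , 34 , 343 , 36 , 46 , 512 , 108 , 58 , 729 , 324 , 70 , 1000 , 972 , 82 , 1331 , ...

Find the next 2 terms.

2916, 94

Read the sequence 3 terms at a time; column i is its own pattern.
Subsequence A is 4, 12, 36, 108, 324, 972, which is geometric with ratio 3.
Subsequence B is 22, 34, 46, 58, 70, 82, which is arithmetic, step +12.
Subsequence C is 216, 343, 512, 729, 1000, 1331, which is consecutive cubes n³ from n = 6.
Position 19 → subsequence A, term 7 = 2916.
Position 20 falls in subsequence B as its term 7, giving 94.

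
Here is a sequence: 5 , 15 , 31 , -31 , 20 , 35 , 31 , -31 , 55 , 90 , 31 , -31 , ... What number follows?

Positions follow the repeating pattern AABB; grouping by letter gives 2 tracks.
Stream A: 5, 15, 20, 35, 55, 90 — each term equals the sum of the previous two.
Stream B: 31, -31, 31, -31, 31, -31 — oscillating between 31 and -31.
Position 13 → stream A, term 7 = 145.

145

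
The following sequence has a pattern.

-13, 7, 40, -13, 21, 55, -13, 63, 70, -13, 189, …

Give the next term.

Split by position mod 3 into 3 tracks.
Track A = -13, -13, -13, -13: the constant sequence -13.
Track B = 7, 21, 63, 189: a geometric progression (common ratio 3).
Track C = 40, 55, 70: arithmetic with common difference +15.
Position 12 → track C, term 4 = 85.

85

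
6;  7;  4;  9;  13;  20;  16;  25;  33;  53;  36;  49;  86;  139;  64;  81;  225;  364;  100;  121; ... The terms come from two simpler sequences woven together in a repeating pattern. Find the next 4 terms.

589, 953, 144, 169

Positions follow the repeating pattern AABB; grouping by letter gives 2 tracks.
Track A: 6, 7, 13, 20, 33, 53, 86, 139, 225, 364 (a Fibonacci-like recurrence a_n = a_{n-1} + a_{n-2}).
Track B: 4, 9, 16, 25, 36, 49, 64, 81, 100, 121 (the squares 2², 3², 4², …).
Term 21 comes from track A (its 11th entry): 589.
Position 22 → track A, term 12 = 953.
Term 23 comes from track B (its 11th entry): 144.
Position 24 falls in track B as its term 12, giving 169.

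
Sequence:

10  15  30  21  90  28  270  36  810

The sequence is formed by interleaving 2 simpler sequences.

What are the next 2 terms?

45, 2430

Positions 1, 3, 5, … form one subsequence and positions 2, 4, 6, … form another.
Track A: 10, 30, 90, 270, 810. A geometric progression (common ratio 3).
Track B: 15, 21, 28, 36. Triangular numbers starting at T_5.
Position 10 falls in track B as its term 5, giving 45.
Position 11 → track A, term 6 = 2430.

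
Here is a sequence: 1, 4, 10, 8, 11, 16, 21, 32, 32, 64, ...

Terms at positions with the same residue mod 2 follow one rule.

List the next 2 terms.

Split by position mod 2 into 2 tracks.
Track A = 1, 10, 11, 21, 32: Fibonacci-style (each term is the sum of the two before it).
Track B = 4, 8, 16, 32, 64: geometric, ×2 each step.
Position 11 → track A, term 6 = 53.
Term 12 comes from track B (its 6th entry): 128.

53, 128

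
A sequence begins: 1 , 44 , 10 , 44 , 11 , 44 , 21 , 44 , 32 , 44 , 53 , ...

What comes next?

Odd-indexed and even-indexed terms follow separate rules.
Track A: 1, 10, 11, 21, 32, 53 — each term equals the sum of the previous two.
Track B: 44, 44, 44, 44, 44 — the constant sequence 44.
Term 12 comes from track B (its 6th entry): 44.

44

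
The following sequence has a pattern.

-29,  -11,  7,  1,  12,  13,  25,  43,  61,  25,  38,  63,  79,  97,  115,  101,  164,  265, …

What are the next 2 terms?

The slot pattern repeats as AAABBB (period 6), so there are 2 interleaved tracks.
Stream A: -29, -11, 7, 25, 43, 61, 79, 97, 115 — arithmetic with common difference +18.
Stream B: 1, 12, 13, 25, 38, 63, 101, 164, 265 — Fibonacci-style (each term is the sum of the two before it).
Term 19 comes from stream A (its 10th entry): 133.
The 20th slot belongs to stream A; its 11th term is 151.

133, 151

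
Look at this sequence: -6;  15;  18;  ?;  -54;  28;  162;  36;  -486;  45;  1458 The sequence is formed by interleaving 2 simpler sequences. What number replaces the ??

Taking every 2nd term gives 2 separate tracks.
Track A is -6, 18, -54, 162, -486, 1458, which is a geometric progression (common ratio -3).
Track B is 15, ?, 28, 36, 45, which is triangular numbers starting at T_5.
Filling track B at index 2 by its rule yields 21.

21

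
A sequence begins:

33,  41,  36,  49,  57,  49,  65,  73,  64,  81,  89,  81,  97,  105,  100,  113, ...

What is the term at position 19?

Reading positions in blocks of 3 reveals the pattern AAB — 2 tracks woven together.
Track A = 33, 41, 49, 57, 65, 73, 81, 89, 97, 105, 113: linear: a_n = 25 + 8·n.
Track B = 36, 49, 64, 81, 100: the squares 6², 7², 8², ….
Position 19 → track A, term 13 = 129.

129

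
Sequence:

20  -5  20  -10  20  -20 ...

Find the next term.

Positions 1, 3, 5, … form one subsequence and positions 2, 4, 6, … form another.
Track A is 20, 20, 20, which is the constant sequence 20.
Track B is -5, -10, -20, which is geometric with ratio 2.
Term 7 comes from track A (its 4th entry): 20.

20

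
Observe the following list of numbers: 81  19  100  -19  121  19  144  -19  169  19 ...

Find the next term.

Odd-indexed and even-indexed terms follow separate rules.
Track A is 81, 100, 121, 144, 169, which is consecutive squares n² from n = 9.
Track B is 19, -19, 19, -19, 19, which is the oscillation 19·(−1)^(n+1).
The 11th slot belongs to track A; its 6th term is 196.

196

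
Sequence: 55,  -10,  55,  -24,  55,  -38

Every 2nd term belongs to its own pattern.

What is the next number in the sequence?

Taking every 2nd term gives 2 separate tracks.
Stream A: 55, 55, 55 — always 55.
Stream B: -10, -24, -38 — subtracting 14 each time.
Position 7 falls in stream A as its term 4, giving 55.

55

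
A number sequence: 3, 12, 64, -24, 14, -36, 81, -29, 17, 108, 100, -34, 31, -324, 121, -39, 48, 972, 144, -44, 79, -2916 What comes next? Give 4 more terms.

Read the sequence 4 terms at a time; column i is its own pattern.
Stream A is 3, 14, 17, 31, 48, 79, which is a Fibonacci-like recurrence a_n = a_{n-1} + a_{n-2}.
Stream B is 12, -36, 108, -324, 972, -2916, which is geometric with ratio -3.
Stream C is 64, 81, 100, 121, 144, which is the squares 8², 9², 10², ….
Stream D is -24, -29, -34, -39, -44, which is arithmetic with common difference −5.
Term 23 comes from stream C (its 6th entry): 169.
Term 24 comes from stream D (its 6th entry): -49.
Position 25 → stream A, term 7 = 127.
Position 26 → stream B, term 7 = 8748.

169, -49, 127, 8748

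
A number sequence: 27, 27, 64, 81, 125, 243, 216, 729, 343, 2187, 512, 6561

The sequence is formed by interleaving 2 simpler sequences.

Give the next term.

729

Split by position mod 2 into 2 tracks.
Track A is 27, 64, 125, 216, 343, 512, which is the cubes 3³, 4³, 5³, ….
Track B is 27, 81, 243, 729, 2187, 6561, which is powers 3^3, 3^4, 3^5, ….
Term 13 comes from track A (its 7th entry): 729.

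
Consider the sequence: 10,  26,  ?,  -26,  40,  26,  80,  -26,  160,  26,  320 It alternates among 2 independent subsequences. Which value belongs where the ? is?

The terms cycle through 2 interleaved subsequences.
Track A = 10, ?, 40, 80, 160, 320: geometric, ×2 each step.
Track B = 26, -26, 26, -26, 26: oscillating between 26 and -26.
So the missing entry in track A is 20.

20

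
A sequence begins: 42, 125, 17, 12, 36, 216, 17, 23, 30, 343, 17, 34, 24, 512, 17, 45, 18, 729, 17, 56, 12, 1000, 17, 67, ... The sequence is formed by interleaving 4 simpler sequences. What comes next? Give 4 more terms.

6, 1331, 17, 78

Split by position mod 4 into 4 tracks.
Track A: 42, 36, 30, 24, 18, 12 — linear: a_n = 48 − 6·n.
Track B: 125, 216, 343, 512, 729, 1000 — perfect cubes starting at 5³.
Track C: 17, 17, 17, 17, 17, 17 — always 17.
Track D: 12, 23, 34, 45, 56, 67 — adding 11 each time.
The 25th slot belongs to track A; its 7th term is 6.
Position 26 → track B, term 7 = 1331.
Position 27 falls in track C as its term 7, giving 17.
Term 28 comes from track D (its 7th entry): 78.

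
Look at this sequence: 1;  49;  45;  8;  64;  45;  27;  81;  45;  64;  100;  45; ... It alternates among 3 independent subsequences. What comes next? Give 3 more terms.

Split by position mod 3: positions 1, 4, 7, … form one track, and each other residue class forms its own.
Track A: 1, 8, 27, 64 — consecutive cubes n³ from n = 1.
Track B: 49, 64, 81, 100 — the squares 7², 8², 9², ….
Track C: 45, 45, 45, 45 — constant 45.
Position 13 → track A, term 5 = 125.
The 14th slot belongs to track B; its 5th term is 121.
Position 15 → track C, term 5 = 45.

125, 121, 45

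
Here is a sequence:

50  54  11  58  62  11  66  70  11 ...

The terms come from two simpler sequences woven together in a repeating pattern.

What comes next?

74

The slot pattern repeats as AAB (period 3), so there are 2 interleaved tracks.
Subsequence A = 50, 54, 58, 62, 66, 70: adding 4 each time.
Subsequence B = 11, 11, 11: the constant sequence 11.
The 10th slot belongs to subsequence A; its 7th term is 74.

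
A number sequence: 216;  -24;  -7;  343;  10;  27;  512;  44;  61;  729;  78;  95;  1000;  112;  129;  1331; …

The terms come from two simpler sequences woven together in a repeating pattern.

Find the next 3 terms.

Positions follow the repeating pattern ABB; grouping by letter gives 2 tracks.
Stream A = 216, 343, 512, 729, 1000, 1331: the cubes 6³, 7³, 8³, ….
Stream B = -24, -7, 10, 27, 44, 61, 78, 95, 112, 129: arithmetic with common difference +17.
Position 17 → stream B, term 11 = 146.
The 18th slot belongs to stream B; its 12th term is 163.
The 19th slot belongs to stream A; its 7th term is 1728.

146, 163, 1728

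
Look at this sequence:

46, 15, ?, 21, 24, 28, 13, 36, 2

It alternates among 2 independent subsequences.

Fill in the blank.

Split by position mod 2 into 2 tracks.
Track A: 46, ?, 24, 13, 2. Subtracting 11 each time.
Track B: 15, 21, 28, 36. Triangular numbers starting at T_5.
So the missing entry in track A is 35.

35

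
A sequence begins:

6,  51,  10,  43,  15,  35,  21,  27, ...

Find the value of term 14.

3

The terms cycle through 2 interleaved subsequences.
Track A: 6, 10, 15, 21 (triangular numbers starting at T_3).
Track B: 51, 43, 35, 27 (linear: a_n = 59 − 8·n).
Position 14 → track B, term 7 = 3.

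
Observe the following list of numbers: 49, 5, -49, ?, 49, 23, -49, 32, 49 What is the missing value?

14

Split by position mod 2 into 2 tracks.
Stream A = 49, -49, 49, -49, 49: alternating ±49.
Stream B = 5, ?, 23, 32: arithmetic, step +9.
Stream B's pattern makes the blank 14.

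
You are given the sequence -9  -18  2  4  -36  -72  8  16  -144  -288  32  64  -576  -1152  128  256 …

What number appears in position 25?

-36864

The slot pattern repeats as AABB (period 4), so there are 2 interleaved tracks.
Subsequence A: -9, -18, -36, -72, -144, -288, -576, -1152 (geometric with ratio 2).
Subsequence B: 2, 4, 8, 16, 32, 64, 128, 256 (successive powers of 2).
Position 25 → subsequence A, term 13 = -36864.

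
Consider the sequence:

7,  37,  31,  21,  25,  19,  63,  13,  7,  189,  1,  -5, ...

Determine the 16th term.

1701

Positions follow the repeating pattern ABB; grouping by letter gives 2 tracks.
Track A is 7, 21, 63, 189, which is geometric with ratio 3.
Track B is 37, 31, 25, 19, 13, 7, 1, -5, which is linear: a_n = 43 − 6·n.
Term 16 comes from track A (its 6th entry): 1701.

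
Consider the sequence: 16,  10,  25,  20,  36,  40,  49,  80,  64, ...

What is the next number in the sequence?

Odd-indexed and even-indexed terms follow separate rules.
Track A = 16, 25, 36, 49, 64: perfect squares starting at 4².
Track B = 10, 20, 40, 80: geometric with ratio 2.
The 10th slot belongs to track B; its 5th term is 160.

160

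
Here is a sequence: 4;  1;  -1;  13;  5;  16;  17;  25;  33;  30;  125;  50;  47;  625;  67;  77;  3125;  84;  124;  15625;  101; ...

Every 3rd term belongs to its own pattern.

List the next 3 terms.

The terms cycle through 3 interleaved subsequences.
Subsequence A: 4, 13, 17, 30, 47, 77, 124. Each term equals the sum of the previous two.
Subsequence B: 1, 5, 25, 125, 625, 3125, 15625. Powers 5^0, 5^1, 5^2, ….
Subsequence C: -1, 16, 33, 50, 67, 84, 101. Adding 17 each time.
Term 22 comes from subsequence A (its 8th entry): 201.
Term 23 comes from subsequence B (its 8th entry): 78125.
The 24th slot belongs to subsequence C; its 8th term is 118.

201, 78125, 118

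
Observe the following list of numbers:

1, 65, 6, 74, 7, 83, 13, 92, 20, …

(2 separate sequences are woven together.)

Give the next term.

101

The terms cycle through 2 interleaved subsequences.
Track A: 1, 6, 7, 13, 20. A Fibonacci-like recurrence a_n = a_{n-1} + a_{n-2}.
Track B: 65, 74, 83, 92. Linear: a_n = 56 + 9·n.
Position 10 → track B, term 5 = 101.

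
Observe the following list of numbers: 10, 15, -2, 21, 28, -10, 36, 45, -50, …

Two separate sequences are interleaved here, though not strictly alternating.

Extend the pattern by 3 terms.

55, 66, -250

Reading positions in blocks of 3 reveals the pattern AAB — 2 tracks woven together.
Track A is 10, 15, 21, 28, 36, 45, which is the triangular numbers T_4, T_5, ….
Track B is -2, -10, -50, which is geometric with ratio 5.
Position 10 → track A, term 7 = 55.
The 11th slot belongs to track A; its 8th term is 66.
Term 12 comes from track B (its 4th entry): -250.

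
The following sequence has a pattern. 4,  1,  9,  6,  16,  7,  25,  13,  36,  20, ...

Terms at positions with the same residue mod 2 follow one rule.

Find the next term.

The terms cycle through 2 interleaved subsequences.
Track A: 4, 9, 16, 25, 36 — the squares 2², 3², 4², ….
Track B: 1, 6, 7, 13, 20 — Fibonacci-style (each term is the sum of the two before it).
The 11th slot belongs to track A; its 6th term is 49.

49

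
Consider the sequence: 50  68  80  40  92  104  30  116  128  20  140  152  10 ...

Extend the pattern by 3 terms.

The slot pattern repeats as ABB (period 3), so there are 2 interleaved tracks.
Track A is 50, 40, 30, 20, 10, which is subtracting 10 each time.
Track B is 68, 80, 92, 104, 116, 128, 140, 152, which is arithmetic with common difference +12.
Position 14 falls in track B as its term 9, giving 164.
Term 15 comes from track B (its 10th entry): 176.
Position 16 → track A, term 6 = 0.

164, 176, 0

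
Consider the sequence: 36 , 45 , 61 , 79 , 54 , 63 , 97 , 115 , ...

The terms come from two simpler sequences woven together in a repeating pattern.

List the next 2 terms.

Positions follow the repeating pattern AABB; grouping by letter gives 2 tracks.
Subsequence A: 36, 45, 54, 63. Arithmetic, step +9.
Subsequence B: 61, 79, 97, 115. Arithmetic with common difference +18.
Position 9 → subsequence A, term 5 = 72.
Term 10 comes from subsequence A (its 6th entry): 81.

72, 81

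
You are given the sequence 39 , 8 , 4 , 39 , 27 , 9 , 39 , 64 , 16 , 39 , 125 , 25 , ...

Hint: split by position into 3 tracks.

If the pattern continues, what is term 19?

39

Split by position mod 3 into 3 tracks.
Subsequence A: 39, 39, 39, 39. Always 39.
Subsequence B: 8, 27, 64, 125. Perfect cubes starting at 2³.
Subsequence C: 4, 9, 16, 25. Consecutive squares n² from n = 2.
Term 19 comes from subsequence A (its 7th entry): 39.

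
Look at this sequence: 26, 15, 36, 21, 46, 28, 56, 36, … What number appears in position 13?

86

The terms cycle through 2 interleaved subsequences.
Track A is 26, 36, 46, 56, which is arithmetic with common difference +10.
Track B is 15, 21, 28, 36, which is triangular numbers starting at T_5.
Position 13 → track A, term 7 = 86.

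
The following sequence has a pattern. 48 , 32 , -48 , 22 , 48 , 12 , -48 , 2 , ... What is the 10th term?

Odd-indexed and even-indexed terms follow separate rules.
Track A is 48, -48, 48, -48, which is alternating ±48.
Track B is 32, 22, 12, 2, which is arithmetic with common difference −10.
Term 10 comes from track B (its 5th entry): -8.

-8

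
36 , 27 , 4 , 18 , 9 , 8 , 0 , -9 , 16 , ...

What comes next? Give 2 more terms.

-18, -27

Positions follow the repeating pattern AAB; grouping by letter gives 2 tracks.
Stream A: 36, 27, 18, 9, 0, -9 (subtracting 9 each time).
Stream B: 4, 8, 16 (powers of 2).
The 10th slot belongs to stream A; its 7th term is -18.
Position 11 → stream A, term 8 = -27.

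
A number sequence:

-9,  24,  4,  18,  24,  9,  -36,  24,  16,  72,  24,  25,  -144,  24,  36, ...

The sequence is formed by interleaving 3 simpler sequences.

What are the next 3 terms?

288, 24, 49

Read the sequence 3 terms at a time; column i is its own pattern.
Track A = -9, 18, -36, 72, -144: a geometric progression (common ratio -2).
Track B = 24, 24, 24, 24, 24: constant 24.
Track C = 4, 9, 16, 25, 36: perfect squares starting at 2².
Term 16 comes from track A (its 6th entry): 288.
Term 17 comes from track B (its 6th entry): 24.
The 18th slot belongs to track C; its 6th term is 49.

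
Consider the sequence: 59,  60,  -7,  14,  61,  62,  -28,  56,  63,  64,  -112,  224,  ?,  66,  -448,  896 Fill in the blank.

65

Positions follow the repeating pattern AABB; grouping by letter gives 2 tracks.
Track A = 59, 60, 61, 62, 63, 64, ?, 66: adding 1 each time.
Track B = -7, 14, -28, 56, -112, 224, -448, 896: multiplying by -2 each time.
The gap is track A's term 7; the rule gives 65.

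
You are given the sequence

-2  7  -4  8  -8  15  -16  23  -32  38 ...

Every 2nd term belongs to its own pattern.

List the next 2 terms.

-64, 61

Odd-indexed and even-indexed terms follow separate rules.
Subsequence A = -2, -4, -8, -16, -32: geometric, ×2 each step.
Subsequence B = 7, 8, 15, 23, 38: a Fibonacci-like recurrence a_n = a_{n-1} + a_{n-2}.
Position 11 → subsequence A, term 6 = -64.
The 12th slot belongs to subsequence B; its 6th term is 61.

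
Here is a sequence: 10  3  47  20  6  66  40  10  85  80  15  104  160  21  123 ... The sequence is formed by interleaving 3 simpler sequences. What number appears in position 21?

161

Split by position mod 3 into 3 tracks.
Track A: 10, 20, 40, 80, 160 (geometric, ×2 each step).
Track B: 3, 6, 10, 15, 21 (the triangular numbers T_2, T_3, …).
Track C: 47, 66, 85, 104, 123 (arithmetic, step +19).
The 21st slot belongs to track C; its 7th term is 161.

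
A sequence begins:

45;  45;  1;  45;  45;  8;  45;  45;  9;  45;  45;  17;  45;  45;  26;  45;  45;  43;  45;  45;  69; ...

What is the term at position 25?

Reading positions in blocks of 3 reveals the pattern AAB — 2 tracks woven together.
Track A = 45, 45, 45, 45, 45, 45, 45, 45, 45, 45, 45, 45, 45, 45: always 45.
Track B = 1, 8, 9, 17, 26, 43, 69: a Fibonacci-like recurrence a_n = a_{n-1} + a_{n-2}.
Position 25 → track A, term 17 = 45.

45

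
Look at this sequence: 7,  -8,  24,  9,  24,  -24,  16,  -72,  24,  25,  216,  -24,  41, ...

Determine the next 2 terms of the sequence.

Read the sequence 3 terms at a time; column i is its own pattern.
Stream A: 7, 9, 16, 25, 41 — a Fibonacci-like recurrence a_n = a_{n-1} + a_{n-2}.
Stream B: -8, 24, -72, 216 — multiplying by -3 each time.
Stream C: 24, -24, 24, -24 — alternating ±24.
Position 14 falls in stream B as its term 5, giving -648.
Position 15 → stream C, term 5 = 24.

-648, 24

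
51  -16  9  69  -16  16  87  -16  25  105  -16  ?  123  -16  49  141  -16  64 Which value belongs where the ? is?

36

The terms cycle through 3 interleaved subsequences.
Track A: 51, 69, 87, 105, 123, 141. Arithmetic with common difference +18.
Track B: -16, -16, -16, -16, -16, -16. Constant -16.
Track C: 9, 16, 25, ?, 49, 64. Consecutive squares n² from n = 3.
Track C's pattern makes the blank 36.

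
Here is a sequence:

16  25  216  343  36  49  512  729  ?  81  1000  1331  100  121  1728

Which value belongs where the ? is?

Reading positions in blocks of 4 reveals the pattern AABB — 2 tracks woven together.
Stream A is 16, 25, 36, 49, ?, 81, 100, 121, which is consecutive squares n² from n = 4.
Stream B is 216, 343, 512, 729, 1000, 1331, 1728, which is the cubes 6³, 7³, 8³, ….
Stream A's pattern makes the blank 64.

64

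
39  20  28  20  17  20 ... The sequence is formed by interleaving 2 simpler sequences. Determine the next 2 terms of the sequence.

6, 20

Taking every 2nd term gives 2 separate tracks.
Track A: 39, 28, 17 — linear: a_n = 50 − 11·n.
Track B: 20, 20, 20 — always 20.
Term 7 comes from track A (its 4th entry): 6.
Position 8 falls in track B as its term 4, giving 20.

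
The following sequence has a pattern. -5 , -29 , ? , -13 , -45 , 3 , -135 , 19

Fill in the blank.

The terms cycle through 2 interleaved subsequences.
Stream A: -5, ?, -45, -135 — multiplying by 3 each time.
Stream B: -29, -13, 3, 19 — linear: a_n = -45 + 16·n.
Stream A's pattern makes the blank -15.

-15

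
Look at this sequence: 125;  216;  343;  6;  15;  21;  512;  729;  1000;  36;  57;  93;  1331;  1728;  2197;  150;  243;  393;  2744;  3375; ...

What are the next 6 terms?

4096, 636, 1029, 1665, 4913, 5832

Reading positions in blocks of 6 reveals the pattern AAABBB — 2 tracks woven together.
Track A = 125, 216, 343, 512, 729, 1000, 1331, 1728, 2197, 2744, 3375: consecutive cubes n³ from n = 5.
Track B = 6, 15, 21, 36, 57, 93, 150, 243, 393: Fibonacci-style (each term is the sum of the two before it).
Position 21 falls in track A as its term 12, giving 4096.
Position 22 → track B, term 10 = 636.
Position 23 falls in track B as its term 11, giving 1029.
Position 24 → track B, term 12 = 1665.
The 25th slot belongs to track A; its 13th term is 4913.
Position 26 falls in track A as its term 14, giving 5832.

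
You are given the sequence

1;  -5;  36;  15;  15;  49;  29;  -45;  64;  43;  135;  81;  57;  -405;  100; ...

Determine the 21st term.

144

Taking every 3rd term gives 3 separate tracks.
Track A: 1, 15, 29, 43, 57 (arithmetic, step +14).
Track B: -5, 15, -45, 135, -405 (geometric with ratio -3).
Track C: 36, 49, 64, 81, 100 (the squares 6², 7², 8², …).
Position 21 falls in track C as its term 7, giving 144.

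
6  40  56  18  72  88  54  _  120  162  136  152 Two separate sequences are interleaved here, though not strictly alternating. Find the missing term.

104

Positions follow the repeating pattern ABB; grouping by letter gives 2 tracks.
Track A = 6, 18, 54, 162: geometric with ratio 3.
Track B = 40, 56, 72, 88, ?, 120, 136, 152: arithmetic, step +16.
Track B's pattern makes the blank 104.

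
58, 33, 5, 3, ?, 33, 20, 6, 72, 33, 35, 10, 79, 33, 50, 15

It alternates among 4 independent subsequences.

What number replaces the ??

Split by position mod 4: positions 1, 5, 9, … form one track, and each other residue class forms its own.
Subsequence A: 58, ?, 72, 79. Arithmetic with common difference +7.
Subsequence B: 33, 33, 33, 33. Always 33.
Subsequence C: 5, 20, 35, 50. Adding 15 each time.
Subsequence D: 3, 6, 10, 15. Triangular numbers n(n+1)/2 for n = 2, 3, ….
So the missing entry in subsequence A is 65.

65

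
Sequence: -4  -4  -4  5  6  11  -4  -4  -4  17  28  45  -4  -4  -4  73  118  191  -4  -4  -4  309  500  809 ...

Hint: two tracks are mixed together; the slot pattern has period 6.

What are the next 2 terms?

-4, -4

Reading positions in blocks of 6 reveals the pattern AAABBB — 2 tracks woven together.
Stream A: -4, -4, -4, -4, -4, -4, -4, -4, -4, -4, -4, -4. Always -4.
Stream B: 5, 6, 11, 17, 28, 45, 73, 118, 191, 309, 500, 809. Fibonacci-style (each term is the sum of the two before it).
Term 25 comes from stream A (its 13th entry): -4.
Term 26 comes from stream A (its 14th entry): -4.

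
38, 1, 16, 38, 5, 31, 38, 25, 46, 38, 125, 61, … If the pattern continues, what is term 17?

The terms cycle through 3 interleaved subsequences.
Subsequence A: 38, 38, 38, 38 (the constant sequence 38).
Subsequence B: 1, 5, 25, 125 (powers of 5).
Subsequence C: 16, 31, 46, 61 (arithmetic with common difference +15).
Term 17 comes from subsequence B (its 6th entry): 3125.

3125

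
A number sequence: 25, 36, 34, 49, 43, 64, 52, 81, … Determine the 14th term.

Split by position mod 2 into 2 tracks.
Subsequence A = 25, 34, 43, 52: adding 9 each time.
Subsequence B = 36, 49, 64, 81: consecutive squares n² from n = 6.
Position 14 falls in subsequence B as its term 7, giving 144.

144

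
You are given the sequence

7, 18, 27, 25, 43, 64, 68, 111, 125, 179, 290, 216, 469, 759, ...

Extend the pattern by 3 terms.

The slot pattern repeats as AAB (period 3), so there are 2 interleaved tracks.
Track A: 7, 18, 25, 43, 68, 111, 179, 290, 469, 759. A Fibonacci-like recurrence a_n = a_{n-1} + a_{n-2}.
Track B: 27, 64, 125, 216. The cubes 3³, 4³, 5³, ….
Term 15 comes from track B (its 5th entry): 343.
Term 16 comes from track A (its 11th entry): 1228.
Position 17 → track A, term 12 = 1987.

343, 1228, 1987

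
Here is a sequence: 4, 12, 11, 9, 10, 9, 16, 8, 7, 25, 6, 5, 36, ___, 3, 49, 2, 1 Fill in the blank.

4

Positions follow the repeating pattern ABB; grouping by letter gives 2 tracks.
Stream A: 4, 9, 16, 25, 36, 49 — the squares 2², 3², 4², ….
Stream B: 12, 11, 10, 9, 8, 7, 6, 5, ?, 3, 2, 1 — arithmetic with common difference −1.
So the missing entry in stream B is 4.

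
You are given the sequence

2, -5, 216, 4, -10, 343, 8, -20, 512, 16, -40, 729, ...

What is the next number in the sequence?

32

Split by position mod 3: positions 1, 4, 7, … form one track, and each other residue class forms its own.
Stream A: 2, 4, 8, 16. Powers of 2.
Stream B: -5, -10, -20, -40. Geometric with ratio 2.
Stream C: 216, 343, 512, 729. Consecutive cubes n³ from n = 6.
Position 13 falls in stream A as its term 5, giving 32.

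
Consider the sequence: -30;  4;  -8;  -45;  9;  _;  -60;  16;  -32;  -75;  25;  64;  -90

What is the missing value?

Taking every 3rd term gives 3 separate tracks.
Track A is -30, -45, -60, -75, -90, which is subtracting 15 each time.
Track B is 4, 9, 16, 25, which is consecutive squares n² from n = 2.
Track C is -8, ?, -32, 64, which is multiplying by -2 each time.
Track C's pattern makes the blank 16.

16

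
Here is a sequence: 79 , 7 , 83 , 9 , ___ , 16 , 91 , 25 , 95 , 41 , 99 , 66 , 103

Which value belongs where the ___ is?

Odd-indexed and even-indexed terms follow separate rules.
Stream A = 79, 83, ?, 91, 95, 99, 103: adding 4 each time.
Stream B = 7, 9, 16, 25, 41, 66: each term equals the sum of the previous two.
Stream A's pattern makes the blank 87.

87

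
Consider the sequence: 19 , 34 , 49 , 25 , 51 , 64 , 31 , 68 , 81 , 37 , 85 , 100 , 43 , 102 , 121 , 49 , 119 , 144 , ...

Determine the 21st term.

169

The terms cycle through 3 interleaved subsequences.
Subsequence A = 19, 25, 31, 37, 43, 49: arithmetic, step +6.
Subsequence B = 34, 51, 68, 85, 102, 119: adding 17 each time.
Subsequence C = 49, 64, 81, 100, 121, 144: consecutive squares n² from n = 7.
Position 21 → subsequence C, term 7 = 169.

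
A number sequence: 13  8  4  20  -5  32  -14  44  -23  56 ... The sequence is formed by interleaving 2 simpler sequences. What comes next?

Taking every 2nd term gives 2 separate tracks.
Stream A: 13, 4, -5, -14, -23 (arithmetic with common difference −9).
Stream B: 8, 20, 32, 44, 56 (arithmetic, step +12).
The 11th slot belongs to stream A; its 6th term is -32.

-32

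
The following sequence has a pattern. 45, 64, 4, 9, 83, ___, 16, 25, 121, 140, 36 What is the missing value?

Positions follow the repeating pattern AABB; grouping by letter gives 2 tracks.
Track A: 45, 64, 83, ?, 121, 140 (linear: a_n = 26 + 19·n).
Track B: 4, 9, 16, 25, 36 (the squares 2², 3², 4², …).
The gap is track A's term 4; the rule gives 102.

102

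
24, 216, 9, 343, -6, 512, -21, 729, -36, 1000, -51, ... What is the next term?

Split by position mod 2 into 2 tracks.
Subsequence A: 24, 9, -6, -21, -36, -51 — subtracting 15 each time.
Subsequence B: 216, 343, 512, 729, 1000 — the cubes 6³, 7³, 8³, ….
Position 12 → subsequence B, term 6 = 1331.

1331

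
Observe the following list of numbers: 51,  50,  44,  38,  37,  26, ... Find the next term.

30

Taking every 2nd term gives 2 separate tracks.
Stream A: 51, 44, 37 (arithmetic, step −7).
Stream B: 50, 38, 26 (arithmetic with common difference −12).
Term 7 comes from stream A (its 4th entry): 30.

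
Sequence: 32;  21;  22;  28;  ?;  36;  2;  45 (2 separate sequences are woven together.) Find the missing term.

Split by position mod 2 into 2 tracks.
Track A is 32, 22, ?, 2, which is arithmetic, step −10.
Track B is 21, 28, 36, 45, which is the triangular numbers T_6, T_7, ….
Track A's pattern makes the blank 12.

12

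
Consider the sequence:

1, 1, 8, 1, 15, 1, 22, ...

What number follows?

1

Odd-indexed and even-indexed terms follow separate rules.
Track A: 1, 8, 15, 22. Arithmetic with common difference +7.
Track B: 1, 1, 1. The constant sequence 1.
Position 8 falls in track B as its term 4, giving 1.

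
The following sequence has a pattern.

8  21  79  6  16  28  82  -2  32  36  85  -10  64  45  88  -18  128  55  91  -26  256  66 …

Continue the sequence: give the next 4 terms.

Read the sequence 4 terms at a time; column i is its own pattern.
Track A: 8, 16, 32, 64, 128, 256. Powers of 2.
Track B: 21, 28, 36, 45, 55, 66. Triangular numbers n(n+1)/2 for n = 6, 7, ….
Track C: 79, 82, 85, 88, 91. Arithmetic, step +3.
Track D: 6, -2, -10, -18, -26. Subtracting 8 each time.
The 23rd slot belongs to track C; its 6th term is 94.
The 24th slot belongs to track D; its 6th term is -34.
The 25th slot belongs to track A; its 7th term is 512.
Position 26 falls in track B as its term 7, giving 78.

94, -34, 512, 78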